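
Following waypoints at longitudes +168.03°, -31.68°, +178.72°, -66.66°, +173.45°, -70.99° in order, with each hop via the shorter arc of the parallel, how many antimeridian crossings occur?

5

Leg 1: +168.03° → -31.68°, shortest Δλ = 160.29° (east) — crosses 180°.
Leg 2: -31.68° → +178.72°, shortest Δλ = -149.6° (west) — crosses 180°.
Leg 3: +178.72° → -66.66°, shortest Δλ = 114.62° (east) — crosses 180°.
Leg 4: -66.66° → +173.45°, shortest Δλ = -119.89° (west) — crosses 180°.
Leg 5: +173.45° → -70.99°, shortest Δλ = 115.56° (east) — crosses 180°.
Total crossings: 5.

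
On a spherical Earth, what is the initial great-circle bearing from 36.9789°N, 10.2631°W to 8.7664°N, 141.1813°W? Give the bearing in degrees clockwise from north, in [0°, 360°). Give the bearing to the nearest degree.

Δλ = -141.1813 − -10.2631 = -130.9182°.
θ = atan2( sin Δλ · cos φ₂ , cos φ₁ · sin φ₂ − sin φ₁ · cos φ₂ · cos Δλ )
  = atan2(-0.74682, 0.51113) = -55.612° → normalised to [0°, 360°): 304.388°.

304°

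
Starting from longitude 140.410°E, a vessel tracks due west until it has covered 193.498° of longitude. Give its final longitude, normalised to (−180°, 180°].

Start at +140.410°; shift −193.498° → -53.088°.
-53.088° already lies in (−180°, 180°].

53.088°W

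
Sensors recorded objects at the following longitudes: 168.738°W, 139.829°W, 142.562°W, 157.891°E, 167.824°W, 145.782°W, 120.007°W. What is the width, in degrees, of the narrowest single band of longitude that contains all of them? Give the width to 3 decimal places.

Sort the longitudes: -168.738°, -167.824°, -145.782°, -142.562°, -139.829°, -120.007°, +157.891°.
Eastward gaps between consecutive values (wrapping around): 0.914°, 22.042°, 3.220°, 2.733°, 19.822°, 277.898°, 33.371°.
Largest gap = 277.898° ⇒ minimal covering band is its complement: 360° − 277.898° = 82.102°.
Band runs from +157.891° eastward to -120.007°, crossing the antimeridian.

82.102°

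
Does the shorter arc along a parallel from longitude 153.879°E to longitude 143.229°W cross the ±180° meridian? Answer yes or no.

Naïve |-143.229 − 153.879| = 297.108° > 180°, so the shorter arc goes the other way round — across 180°.
Signed shortest Δλ = ((-143.229 − 153.879 + 180) mod 360) − 180 = 62.892°.
Going east by 62.892° from +153.879° passes through 180° before reaching -143.229°.

Yes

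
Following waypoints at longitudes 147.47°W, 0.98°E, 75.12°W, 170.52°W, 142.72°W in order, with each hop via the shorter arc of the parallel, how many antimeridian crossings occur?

Leg 1: -147.47° → +0.98°, shortest Δλ = 148.45° (east) — does not cross 180°.
Leg 2: +0.98° → -75.12°, shortest Δλ = -76.1° (west) — does not cross 180°.
Leg 3: -75.12° → -170.52°, shortest Δλ = -95.4° (west) — does not cross 180°.
Leg 4: -170.52° → -142.72°, shortest Δλ = 27.8° (east) — does not cross 180°.
Total crossings: 0.

0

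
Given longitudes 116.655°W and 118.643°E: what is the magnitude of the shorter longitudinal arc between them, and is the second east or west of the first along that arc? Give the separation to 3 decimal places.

Raw difference: 118.643 − -116.655 = 235.298°.
Normalise into (−180°, 180°]: 235.298° − 360° = -124.702°.
Negative ⇒ the second point lies to the west; separation 124.702°.

124.702° west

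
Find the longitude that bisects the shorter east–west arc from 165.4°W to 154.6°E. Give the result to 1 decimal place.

174.6°E

Signed shortest Δλ from -165.4° to +154.6° is -40.0°.
Midpoint longitude = -165.4° + (-40.0°)/2 = -165.4° − 20.0° = -185.4°.
Normalise into (−180°, 180°]: +174.6°.
(The naïve average (-165.4 + +154.6)/2 = -5.4° is on the wrong side of the globe.)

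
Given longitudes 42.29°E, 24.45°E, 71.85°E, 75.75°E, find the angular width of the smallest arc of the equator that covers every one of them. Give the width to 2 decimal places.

Sort the longitudes: +24.45°, +42.29°, +71.85°, +75.75°.
Eastward gaps between consecutive values (wrapping around): 17.84°, 29.56°, 3.90°, 308.70°.
Largest gap = 308.70° ⇒ minimal covering band is its complement: 360° − 308.70° = 51.30°.
Band runs from +24.45° eastward to +75.75°.

51.30°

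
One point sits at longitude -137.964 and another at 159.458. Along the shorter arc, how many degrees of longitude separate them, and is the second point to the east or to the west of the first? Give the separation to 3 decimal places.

62.578° west

Raw difference: 159.458 − -137.964 = 297.422°.
Normalise into (−180°, 180°]: 297.422° − 360° = -62.578°.
Negative ⇒ the second point lies to the west; separation 62.578°.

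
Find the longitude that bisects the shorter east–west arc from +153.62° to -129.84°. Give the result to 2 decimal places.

-168.11°

Signed shortest Δλ from +153.62° to -129.84° is +76.54°.
Midpoint longitude = +153.62° + (+76.54°)/2 = +153.62° + 38.27° = +191.89°.
Normalise into (−180°, 180°]: -168.11°.
(The naïve average (+153.62 + -129.84)/2 = 11.89° is on the wrong side of the globe.)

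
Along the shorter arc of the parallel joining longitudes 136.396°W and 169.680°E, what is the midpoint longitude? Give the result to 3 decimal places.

Signed shortest Δλ from -136.396° to +169.680° is -53.924°.
Midpoint longitude = -136.396° + (-53.924°)/2 = -136.396° − 26.962° = -163.358°.
(The naïve average (-136.396 + +169.680)/2 = 16.642° is on the wrong side of the globe.)

163.358°W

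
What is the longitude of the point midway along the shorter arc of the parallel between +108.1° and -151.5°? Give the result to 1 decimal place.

Signed shortest Δλ from +108.1° to -151.5° is +100.4°.
Midpoint longitude = +108.1° + (+100.4°)/2 = +108.1° + 50.2° = +158.3°.
(The naïve average (+108.1 + -151.5)/2 = -21.7° is on the wrong side of the globe.)

+158.3°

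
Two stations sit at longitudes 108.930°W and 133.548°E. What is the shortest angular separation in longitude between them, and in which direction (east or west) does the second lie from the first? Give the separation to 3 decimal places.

Raw difference: 133.548 − -108.930 = 242.478°.
Normalise into (−180°, 180°]: 242.478° − 360° = -117.522°.
Negative ⇒ the second point lies to the west; separation 117.522°.

117.522° west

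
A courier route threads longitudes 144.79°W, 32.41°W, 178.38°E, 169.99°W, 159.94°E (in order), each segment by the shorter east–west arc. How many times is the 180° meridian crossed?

Leg 1: -144.79° → -32.41°, shortest Δλ = 112.38° (east) — does not cross 180°.
Leg 2: -32.41° → +178.38°, shortest Δλ = -149.21° (west) — crosses 180°.
Leg 3: +178.38° → -169.99°, shortest Δλ = 11.63° (east) — crosses 180°.
Leg 4: -169.99° → +159.94°, shortest Δλ = -30.07° (west) — crosses 180°.
Total crossings: 3.

3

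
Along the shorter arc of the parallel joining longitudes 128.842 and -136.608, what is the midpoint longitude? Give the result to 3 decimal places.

Signed shortest Δλ from +128.842° to -136.608° is +94.550°.
Midpoint longitude = +128.842° + (+94.550°)/2 = +128.842° + 47.275° = +176.117°.
(The naïve average (+128.842 + -136.608)/2 = -3.883° is on the wrong side of the globe.)

+176.117°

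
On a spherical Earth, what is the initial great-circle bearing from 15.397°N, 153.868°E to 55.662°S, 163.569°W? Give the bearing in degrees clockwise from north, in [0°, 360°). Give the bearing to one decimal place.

157.2°

Δλ = -163.569 − 153.868 = -317.437°; wrapped into (−180°, 180°]: 42.563°.
θ = atan2( sin Δλ · cos φ₂ , cos φ₁ · sin φ₂ − sin φ₁ · cos φ₂ · cos Δλ )
  = atan2(0.38154, -0.90640) = 157.172° → normalised to [0°, 360°): 157.172°.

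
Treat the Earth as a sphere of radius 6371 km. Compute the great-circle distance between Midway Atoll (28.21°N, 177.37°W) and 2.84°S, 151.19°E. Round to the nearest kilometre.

Δλ = 151.19 − -177.37 = 328.56°; wrapped into (−180°, 180°]: -31.44°.
Δφ = -2.84 − 28.21 = -31.05°.
a = sin²(Δφ/2) + cos φ₁ · cos φ₂ · sin²(Δλ/2) = 0.136249.
c = 2·atan2(√a, √(1−a)) = 0.75612 rad → d = 6371·c ≈ 4817.26 km.

4817 km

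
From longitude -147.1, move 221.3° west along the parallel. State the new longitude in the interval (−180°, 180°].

-8.4°

Start at -147.1°; shift −221.3° → -368.4°.
-368.4° lies outside (−180°, 180°]; add 360° → -8.4°.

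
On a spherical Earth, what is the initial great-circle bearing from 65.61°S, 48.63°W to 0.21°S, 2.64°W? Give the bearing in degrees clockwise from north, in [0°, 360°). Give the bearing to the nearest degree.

Δλ = -2.64 − -48.63 = 45.99°.
θ = atan2( sin Δλ · cos φ₂ , cos φ₁ · sin φ₂ − sin φ₁ · cos φ₂ · cos Δλ )
  = atan2(0.71921, 0.63126) = 48.726° → normalised to [0°, 360°): 48.726°.

49°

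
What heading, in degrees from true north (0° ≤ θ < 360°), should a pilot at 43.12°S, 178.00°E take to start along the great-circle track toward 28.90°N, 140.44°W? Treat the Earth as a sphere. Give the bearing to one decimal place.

36.0°

Δλ = -140.44 − 178.00 = -318.44°; wrapped into (−180°, 180°]: 41.56°.
θ = atan2( sin Δλ · cos φ₂ , cos φ₁ · sin φ₂ − sin φ₁ · cos φ₂ · cos Δλ )
  = atan2(0.58079, 0.80052) = 35.961° → normalised to [0°, 360°): 35.961°.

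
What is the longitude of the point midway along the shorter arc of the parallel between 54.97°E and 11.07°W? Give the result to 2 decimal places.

21.95°E

Signed shortest Δλ from +54.97° to -11.07° is -66.04°.
Midpoint longitude = +54.97° + (-66.04°)/2 = +54.97° − 33.02° = +21.95°.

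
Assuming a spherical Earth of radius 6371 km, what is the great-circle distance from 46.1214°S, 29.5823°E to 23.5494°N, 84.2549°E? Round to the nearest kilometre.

Δλ = 84.2549 − 29.5823 = 54.6726°.
Δφ = 23.5494 − -46.1214 = 69.6708°.
a = sin²(Δφ/2) + cos φ₁ · cos φ₂ · sin²(Δλ/2) = 0.460285.
c = 2·atan2(√a, √(1−a)) = 1.49128 rad → d = 6371·c ≈ 9500.96 km.

9501 km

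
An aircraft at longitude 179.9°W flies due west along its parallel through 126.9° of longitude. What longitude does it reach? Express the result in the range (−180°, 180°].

Start at -179.9°; shift −126.9° → -306.8°.
-306.8° lies outside (−180°, 180°]; add 360° → +53.2°.

53.2°E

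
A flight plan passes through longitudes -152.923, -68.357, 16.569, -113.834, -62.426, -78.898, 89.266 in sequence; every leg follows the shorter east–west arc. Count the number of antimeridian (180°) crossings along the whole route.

0

Leg 1: -152.923° → -68.357°, shortest Δλ = 84.566° (east) — does not cross 180°.
Leg 2: -68.357° → +16.569°, shortest Δλ = 84.926° (east) — does not cross 180°.
Leg 3: +16.569° → -113.834°, shortest Δλ = -130.403° (west) — does not cross 180°.
Leg 4: -113.834° → -62.426°, shortest Δλ = 51.408° (east) — does not cross 180°.
Leg 5: -62.426° → -78.898°, shortest Δλ = -16.472° (west) — does not cross 180°.
Leg 6: -78.898° → +89.266°, shortest Δλ = 168.164° (east) — does not cross 180°.
Total crossings: 0.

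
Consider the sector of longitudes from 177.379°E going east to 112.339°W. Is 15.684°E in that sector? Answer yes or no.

Band width going east from +177.379° to -112.339°: ((-112.339 − 177.379) mod 360) = 70.282°.
Offset of +15.684° east of the west edge: ((15.684 − 177.379) mod 360) = 198.305°.
198.305° > 70.282° ⇒ outside.

No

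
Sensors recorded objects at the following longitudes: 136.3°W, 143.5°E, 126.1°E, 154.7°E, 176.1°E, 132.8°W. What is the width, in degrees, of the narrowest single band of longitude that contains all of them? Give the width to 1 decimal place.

101.1°

Sort the longitudes: -136.3°, -132.8°, +126.1°, +143.5°, +154.7°, +176.1°.
Eastward gaps between consecutive values (wrapping around): 3.5°, 258.9°, 17.4°, 11.2°, 21.4°, 47.6°.
Largest gap = 258.9° ⇒ minimal covering band is its complement: 360° − 258.9° = 101.1°.
Band runs from +126.1° eastward to -132.8°, crossing the antimeridian.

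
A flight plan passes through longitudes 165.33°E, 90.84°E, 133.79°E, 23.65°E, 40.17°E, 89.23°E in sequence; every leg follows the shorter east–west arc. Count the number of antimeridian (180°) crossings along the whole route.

Leg 1: +165.33° → +90.84°, shortest Δλ = -74.49° (west) — does not cross 180°.
Leg 2: +90.84° → +133.79°, shortest Δλ = 42.95° (east) — does not cross 180°.
Leg 3: +133.79° → +23.65°, shortest Δλ = -110.14° (west) — does not cross 180°.
Leg 4: +23.65° → +40.17°, shortest Δλ = 16.52° (east) — does not cross 180°.
Leg 5: +40.17° → +89.23°, shortest Δλ = 49.06° (east) — does not cross 180°.
Total crossings: 0.

0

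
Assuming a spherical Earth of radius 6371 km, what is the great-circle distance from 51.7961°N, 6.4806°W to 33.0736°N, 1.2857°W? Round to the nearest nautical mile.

Δλ = -1.2857 − -6.4806 = 5.1949°.
Δφ = 33.0736 − 51.7961 = -18.7225°.
a = sin²(Δφ/2) + cos φ₁ · cos φ₂ · sin²(Δλ/2) = 0.027522.
c = 2·atan2(√a, √(1−a)) = 0.33334 rad → d = 6371·c ≈ 2123.69 km ≈ 1146.70 nmi.

1147 nmi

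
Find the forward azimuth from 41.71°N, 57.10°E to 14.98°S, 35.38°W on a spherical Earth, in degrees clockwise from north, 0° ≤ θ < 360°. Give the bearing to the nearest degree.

Δλ = -35.38 − 57.10 = -92.48°.
θ = atan2( sin Δλ · cos φ₂ , cos φ₁ · sin φ₂ − sin φ₁ · cos φ₂ · cos Δλ )
  = atan2(-0.96511, -0.16515) = -99.710° → normalised to [0°, 360°): 260.290°.

260°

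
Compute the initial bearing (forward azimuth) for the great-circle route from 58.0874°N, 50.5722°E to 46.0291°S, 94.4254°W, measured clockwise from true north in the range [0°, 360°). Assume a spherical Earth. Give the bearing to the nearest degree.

Δλ = -94.4254 − 50.5722 = -144.9976°.
θ = atan2( sin Δλ · cos φ₂ , cos φ₁ · sin φ₂ − sin φ₁ · cos φ₂ · cos Δλ )
  = atan2(-0.39825, 0.10231) = -75.593° → normalised to [0°, 360°): 284.407°.

284°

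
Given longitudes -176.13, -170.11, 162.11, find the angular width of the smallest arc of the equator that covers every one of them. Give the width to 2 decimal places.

27.78°

Sort the longitudes: -176.13°, -170.11°, +162.11°.
Eastward gaps between consecutive values (wrapping around): 6.02°, 332.22°, 21.76°.
Largest gap = 332.22° ⇒ minimal covering band is its complement: 360° − 332.22° = 27.78°.
Band runs from +162.11° eastward to -170.11°, crossing the antimeridian.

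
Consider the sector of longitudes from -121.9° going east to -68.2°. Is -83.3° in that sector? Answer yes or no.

Band width going east from -121.9° to -68.2°: ((-68.2 − -121.9) mod 360) = 53.7°.
Offset of -83.3° east of the west edge: ((-83.3 − -121.9) mod 360) = 38.6°.
38.6° ≤ 53.7° ⇒ inside.

Yes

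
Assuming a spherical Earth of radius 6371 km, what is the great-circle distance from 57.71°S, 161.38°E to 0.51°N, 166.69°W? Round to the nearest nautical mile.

3814 nmi

Δλ = -166.69 − 161.38 = -328.07°; wrapped into (−180°, 180°]: 31.93°.
Δφ = 0.51 − -57.71 = 58.22°.
a = sin²(Δφ/2) + cos φ₁ · cos φ₂ · sin²(Δλ/2) = 0.277083.
c = 2·atan2(√a, √(1−a)) = 1.10869 rad → d = 6371·c ≈ 7063.46 km ≈ 3813.97 nmi.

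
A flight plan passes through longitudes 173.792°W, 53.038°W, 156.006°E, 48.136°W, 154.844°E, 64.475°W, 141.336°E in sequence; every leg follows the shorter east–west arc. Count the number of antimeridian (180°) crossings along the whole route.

Leg 1: -173.792° → -53.038°, shortest Δλ = 120.754° (east) — does not cross 180°.
Leg 2: -53.038° → +156.006°, shortest Δλ = -150.956° (west) — crosses 180°.
Leg 3: +156.006° → -48.136°, shortest Δλ = 155.858° (east) — crosses 180°.
Leg 4: -48.136° → +154.844°, shortest Δλ = -157.02° (west) — crosses 180°.
Leg 5: +154.844° → -64.475°, shortest Δλ = 140.681° (east) — crosses 180°.
Leg 6: -64.475° → +141.336°, shortest Δλ = -154.189° (west) — crosses 180°.
Total crossings: 5.

5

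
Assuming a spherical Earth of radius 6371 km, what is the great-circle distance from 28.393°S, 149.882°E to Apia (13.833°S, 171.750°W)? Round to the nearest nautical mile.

2307 nmi

Δλ = -171.750 − 149.882 = -321.632°; wrapped into (−180°, 180°]: 38.368°.
Δφ = -13.833 − -28.393 = 14.560°.
a = sin²(Δφ/2) + cos φ₁ · cos φ₂ · sin²(Δλ/2) = 0.108293.
c = 2·atan2(√a, √(1−a)) = 0.67066 rad → d = 6371·c ≈ 4272.75 km ≈ 2307.10 nmi.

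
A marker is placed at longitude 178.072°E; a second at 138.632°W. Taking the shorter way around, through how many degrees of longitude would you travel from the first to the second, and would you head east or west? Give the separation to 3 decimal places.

43.296° east

Raw difference: -138.632 − 178.072 = -316.704°.
Normalise into (−180°, 180°]: -316.704° + 360° = 43.296°.
Positive ⇒ the second point lies to the east; separation 43.296°.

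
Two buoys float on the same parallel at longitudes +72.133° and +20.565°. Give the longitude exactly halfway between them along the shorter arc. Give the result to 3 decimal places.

Signed shortest Δλ from +72.133° to +20.565° is -51.568°.
Midpoint longitude = +72.133° + (-51.568°)/2 = +72.133° − 25.784° = +46.349°.

+46.349°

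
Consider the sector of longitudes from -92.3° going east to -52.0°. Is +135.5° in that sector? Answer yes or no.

No

Band width going east from -92.3° to -52.0°: ((-52.0 − -92.3) mod 360) = 40.3°.
Offset of +135.5° east of the west edge: ((135.5 − -92.3) mod 360) = 227.8°.
227.8° > 40.3° ⇒ outside.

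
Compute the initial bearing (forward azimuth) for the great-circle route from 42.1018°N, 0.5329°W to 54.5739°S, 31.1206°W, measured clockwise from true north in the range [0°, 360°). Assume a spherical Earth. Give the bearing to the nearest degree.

Δλ = -31.1206 − -0.5329 = -30.5877°.
θ = atan2( sin Δλ · cos φ₂ , cos φ₁ · sin φ₂ − sin φ₁ · cos φ₂ · cos Δλ )
  = atan2(-0.29496, -0.93914) = -162.564° → normalised to [0°, 360°): 197.436°.

197°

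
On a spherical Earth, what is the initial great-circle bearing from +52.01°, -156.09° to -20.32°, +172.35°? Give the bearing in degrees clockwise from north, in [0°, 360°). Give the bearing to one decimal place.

Δλ = 172.35 − -156.09 = 328.44°; wrapped into (−180°, 180°]: -31.56°.
θ = atan2( sin Δλ · cos φ₂ , cos φ₁ · sin φ₂ − sin φ₁ · cos φ₂ · cos Δλ )
  = atan2(-0.49082, -0.84351) = -149.806° → normalised to [0°, 360°): 210.194°.

210.2°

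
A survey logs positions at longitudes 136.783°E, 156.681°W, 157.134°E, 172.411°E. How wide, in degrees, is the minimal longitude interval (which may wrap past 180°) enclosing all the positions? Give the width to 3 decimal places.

66.536°

Sort the longitudes: -156.681°, +136.783°, +157.134°, +172.411°.
Eastward gaps between consecutive values (wrapping around): 293.464°, 20.351°, 15.277°, 30.908°.
Largest gap = 293.464° ⇒ minimal covering band is its complement: 360° − 293.464° = 66.536°.
Band runs from +136.783° eastward to -156.681°, crossing the antimeridian.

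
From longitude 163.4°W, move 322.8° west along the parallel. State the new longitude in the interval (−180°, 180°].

126.2°W

Start at -163.4°; shift −322.8° → -486.2°.
-486.2° lies outside (−180°, 180°]; add 360° → -126.2°.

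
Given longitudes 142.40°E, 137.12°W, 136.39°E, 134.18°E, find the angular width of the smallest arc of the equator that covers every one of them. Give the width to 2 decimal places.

Sort the longitudes: -137.12°, +134.18°, +136.39°, +142.40°.
Eastward gaps between consecutive values (wrapping around): 271.30°, 2.21°, 6.01°, 80.48°.
Largest gap = 271.30° ⇒ minimal covering band is its complement: 360° − 271.30° = 88.70°.
Band runs from +134.18° eastward to -137.12°, crossing the antimeridian.

88.70°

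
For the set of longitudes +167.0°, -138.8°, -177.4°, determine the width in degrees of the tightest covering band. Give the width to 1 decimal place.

Sort the longitudes: -177.4°, -138.8°, +167.0°.
Eastward gaps between consecutive values (wrapping around): 38.6°, 305.8°, 15.6°.
Largest gap = 305.8° ⇒ minimal covering band is its complement: 360° − 305.8° = 54.2°.
Band runs from +167.0° eastward to -138.8°, crossing the antimeridian.

54.2°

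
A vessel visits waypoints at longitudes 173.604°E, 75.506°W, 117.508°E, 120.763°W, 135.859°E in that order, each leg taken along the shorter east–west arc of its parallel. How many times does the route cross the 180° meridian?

4

Leg 1: +173.604° → -75.506°, shortest Δλ = 110.89° (east) — crosses 180°.
Leg 2: -75.506° → +117.508°, shortest Δλ = -166.986° (west) — crosses 180°.
Leg 3: +117.508° → -120.763°, shortest Δλ = 121.729° (east) — crosses 180°.
Leg 4: -120.763° → +135.859°, shortest Δλ = -103.378° (west) — crosses 180°.
Total crossings: 4.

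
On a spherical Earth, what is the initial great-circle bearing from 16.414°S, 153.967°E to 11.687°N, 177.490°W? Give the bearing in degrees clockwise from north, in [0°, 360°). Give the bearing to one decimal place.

Δλ = -177.490 − 153.967 = -331.457°; wrapped into (−180°, 180°]: 28.543°.
θ = atan2( sin Δλ · cos φ₂ , cos φ₁ · sin φ₂ − sin φ₁ · cos φ₂ · cos Δλ )
  = atan2(0.46791, 0.43739) = 46.931° → normalised to [0°, 360°): 46.931°.

46.9°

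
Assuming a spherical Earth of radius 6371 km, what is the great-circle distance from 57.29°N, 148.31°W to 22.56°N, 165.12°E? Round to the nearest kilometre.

5365 km

Δλ = 165.12 − -148.31 = 313.43°; wrapped into (−180°, 180°]: -46.57°.
Δφ = 22.56 − 57.29 = -34.73°.
a = sin²(Δφ/2) + cos φ₁ · cos φ₂ · sin²(Δλ/2) = 0.167059.
c = 2·atan2(√a, √(1−a)) = 0.84212 rad → d = 6371·c ≈ 5365.16 km.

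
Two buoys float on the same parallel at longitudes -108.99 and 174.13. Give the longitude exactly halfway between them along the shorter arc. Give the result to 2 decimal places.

Signed shortest Δλ from -108.99° to +174.13° is -76.88°.
Midpoint longitude = -108.99° + (-76.88°)/2 = -108.99° − 38.44° = -147.43°.
(The naïve average (-108.99 + +174.13)/2 = 32.57° is on the wrong side of the globe.)

-147.43°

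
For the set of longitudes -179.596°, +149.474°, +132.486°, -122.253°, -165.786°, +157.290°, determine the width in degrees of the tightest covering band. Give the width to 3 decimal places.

105.261°

Sort the longitudes: -179.596°, -165.786°, -122.253°, +132.486°, +149.474°, +157.290°.
Eastward gaps between consecutive values (wrapping around): 13.810°, 43.533°, 254.739°, 16.988°, 7.816°, 23.114°.
Largest gap = 254.739° ⇒ minimal covering band is its complement: 360° − 254.739° = 105.261°.
Band runs from +132.486° eastward to -122.253°, crossing the antimeridian.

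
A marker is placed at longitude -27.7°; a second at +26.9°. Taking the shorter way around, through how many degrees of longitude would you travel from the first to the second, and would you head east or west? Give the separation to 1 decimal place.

54.6° east

Raw difference: 26.9 − -27.7 = 54.6°.
Normalise into (−180°, 180°]: 54.6° stays 54.6°.
Positive ⇒ the second point lies to the east; separation 54.6°.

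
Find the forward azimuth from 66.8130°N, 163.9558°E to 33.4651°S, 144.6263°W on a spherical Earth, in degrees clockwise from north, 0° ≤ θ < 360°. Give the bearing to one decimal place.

Δλ = -144.6263 − 163.9558 = -308.5821°; wrapped into (−180°, 180°]: 51.4179°.
θ = atan2( sin Δλ · cos φ₂ , cos φ₁ · sin φ₂ − sin φ₁ · cos φ₂ · cos Δλ )
  = atan2(0.65212, -0.69534) = 136.837° → normalised to [0°, 360°): 136.837°.

136.8°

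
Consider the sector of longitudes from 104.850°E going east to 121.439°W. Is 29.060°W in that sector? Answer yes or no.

Band width going east from +104.850° to -121.439°: ((-121.439 − 104.850) mod 360) = 133.711°.
Offset of -29.060° east of the west edge: ((-29.060 − 104.850) mod 360) = 226.090°.
226.090° > 133.711° ⇒ outside.

No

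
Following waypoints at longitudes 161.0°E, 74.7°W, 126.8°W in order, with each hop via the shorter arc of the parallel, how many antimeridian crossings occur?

1

Leg 1: +161.0° → -74.7°, shortest Δλ = 124.3° (east) — crosses 180°.
Leg 2: -74.7° → -126.8°, shortest Δλ = -52.1° (west) — does not cross 180°.
Total crossings: 1.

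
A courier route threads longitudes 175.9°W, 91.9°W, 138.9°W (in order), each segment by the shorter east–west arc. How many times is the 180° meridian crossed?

Leg 1: -175.9° → -91.9°, shortest Δλ = 84.0° (east) — does not cross 180°.
Leg 2: -91.9° → -138.9°, shortest Δλ = -47.0° (west) — does not cross 180°.
Total crossings: 0.

0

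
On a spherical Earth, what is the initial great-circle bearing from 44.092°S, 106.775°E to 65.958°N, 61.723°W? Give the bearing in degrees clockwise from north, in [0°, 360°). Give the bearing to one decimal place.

347.9°

Δλ = -61.723 − 106.775 = -168.498°.
θ = atan2( sin Δλ · cos φ₂ , cos φ₁ · sin φ₂ − sin φ₁ · cos φ₂ · cos Δλ )
  = atan2(-0.08124, 0.37813) = -12.125° → normalised to [0°, 360°): 347.875°.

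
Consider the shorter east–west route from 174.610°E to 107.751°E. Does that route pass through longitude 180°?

Signed shortest Δλ = ((107.751 − 174.610 + 180) mod 360) − 180 = -66.859°.
Going west by 66.859° from +174.610° reaches +107.751° without touching 180°.

No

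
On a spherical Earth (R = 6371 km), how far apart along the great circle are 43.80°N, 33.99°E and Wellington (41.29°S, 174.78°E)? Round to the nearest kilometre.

Δλ = 174.78 − 33.99 = 140.79°.
Δφ = -41.29 − 43.80 = -85.09°.
a = sin²(Δφ/2) + cos φ₁ · cos φ₂ · sin²(Δλ/2) = 0.938465.
c = 2·atan2(√a, √(1−a)) = 2.64023 rad → d = 6371·c ≈ 16820.92 km.

16821 km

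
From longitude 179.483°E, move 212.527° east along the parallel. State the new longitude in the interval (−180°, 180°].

32.010°E

Start at +179.483°; shift +212.527° → +392.010°.
+392.010° lies outside (−180°, 180°]; subtract 360° → +32.010°.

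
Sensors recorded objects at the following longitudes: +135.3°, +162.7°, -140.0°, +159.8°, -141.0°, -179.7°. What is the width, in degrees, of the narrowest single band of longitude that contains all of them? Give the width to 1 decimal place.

Sort the longitudes: -179.7°, -141.0°, -140.0°, +135.3°, +159.8°, +162.7°.
Eastward gaps between consecutive values (wrapping around): 38.7°, 1.0°, 275.3°, 24.5°, 2.9°, 17.6°.
Largest gap = 275.3° ⇒ minimal covering band is its complement: 360° − 275.3° = 84.7°.
Band runs from +135.3° eastward to -140.0°, crossing the antimeridian.

84.7°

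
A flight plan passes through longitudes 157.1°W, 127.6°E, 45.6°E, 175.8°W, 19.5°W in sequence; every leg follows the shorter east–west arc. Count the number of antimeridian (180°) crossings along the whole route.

2

Leg 1: -157.1° → +127.6°, shortest Δλ = -75.3° (west) — crosses 180°.
Leg 2: +127.6° → +45.6°, shortest Δλ = -82.0° (west) — does not cross 180°.
Leg 3: +45.6° → -175.8°, shortest Δλ = 138.6° (east) — crosses 180°.
Leg 4: -175.8° → -19.5°, shortest Δλ = 156.3° (east) — does not cross 180°.
Total crossings: 2.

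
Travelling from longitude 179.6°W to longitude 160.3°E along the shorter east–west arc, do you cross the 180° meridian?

Naïve |160.3 − -179.6| = 339.9° > 180°, so the shorter arc goes the other way round — across 180°.
Signed shortest Δλ = ((160.3 − -179.6 + 180) mod 360) − 180 = -20.1°.
Going west by 20.1° from -179.6° passes through 180° before reaching +160.3°.

Yes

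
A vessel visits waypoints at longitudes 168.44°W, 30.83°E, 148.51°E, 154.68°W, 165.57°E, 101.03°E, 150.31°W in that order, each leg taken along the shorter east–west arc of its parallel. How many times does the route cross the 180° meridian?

Leg 1: -168.44° → +30.83°, shortest Δλ = -160.73° (west) — crosses 180°.
Leg 2: +30.83° → +148.51°, shortest Δλ = 117.68° (east) — does not cross 180°.
Leg 3: +148.51° → -154.68°, shortest Δλ = 56.81° (east) — crosses 180°.
Leg 4: -154.68° → +165.57°, shortest Δλ = -39.75° (west) — crosses 180°.
Leg 5: +165.57° → +101.03°, shortest Δλ = -64.54° (west) — does not cross 180°.
Leg 6: +101.03° → -150.31°, shortest Δλ = 108.66° (east) — crosses 180°.
Total crossings: 4.

4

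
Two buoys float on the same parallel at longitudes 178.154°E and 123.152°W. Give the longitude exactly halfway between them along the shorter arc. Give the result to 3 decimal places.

Signed shortest Δλ from +178.154° to -123.152° is +58.694°.
Midpoint longitude = +178.154° + (+58.694°)/2 = +178.154° + 29.347° = +207.501°.
Normalise into (−180°, 180°]: -152.499°.
(The naïve average (+178.154 + -123.152)/2 = 27.501° is on the wrong side of the globe.)

152.499°W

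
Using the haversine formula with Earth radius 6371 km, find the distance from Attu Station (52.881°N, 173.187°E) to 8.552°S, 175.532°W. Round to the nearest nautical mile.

3733 nmi

Δλ = -175.532 − 173.187 = -348.719°; wrapped into (−180°, 180°]: 11.281°.
Δφ = -8.552 − 52.881 = -61.433°.
a = sin²(Δφ/2) + cos φ₁ · cos φ₂ · sin²(Δλ/2) = 0.266672.
c = 2·atan2(√a, √(1−a)) = 1.08529 rad → d = 6371·c ≈ 6914.38 km ≈ 3733.47 nmi.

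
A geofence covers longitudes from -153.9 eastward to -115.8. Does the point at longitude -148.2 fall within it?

Band width going east from -153.9° to -115.8°: ((-115.8 − -153.9) mod 360) = 38.1°.
Offset of -148.2° east of the west edge: ((-148.2 − -153.9) mod 360) = 5.7°.
5.7° ≤ 38.1° ⇒ inside.

Yes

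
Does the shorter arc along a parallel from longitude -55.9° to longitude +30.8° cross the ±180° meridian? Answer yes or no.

No

Signed shortest Δλ = ((30.8 − -55.9 + 180) mod 360) − 180 = 86.7°.
Going east by 86.7° from -55.9° reaches +30.8° without touching 180°.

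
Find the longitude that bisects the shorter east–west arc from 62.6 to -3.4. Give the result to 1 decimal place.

+29.6°

Signed shortest Δλ from +62.6° to -3.4° is -66.0°.
Midpoint longitude = +62.6° + (-66.0°)/2 = +62.6° − 33.0° = +29.6°.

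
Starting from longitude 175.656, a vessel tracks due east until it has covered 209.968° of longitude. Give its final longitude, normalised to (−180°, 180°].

+25.624°

Start at +175.656°; shift +209.968° → +385.624°.
+385.624° lies outside (−180°, 180°]; subtract 360° → +25.624°.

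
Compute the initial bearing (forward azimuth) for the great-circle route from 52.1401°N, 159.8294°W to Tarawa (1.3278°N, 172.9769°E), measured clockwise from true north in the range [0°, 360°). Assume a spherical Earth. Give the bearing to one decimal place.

Δλ = 172.9769 − -159.8294 = 332.8063°; wrapped into (−180°, 180°]: -27.1937°.
θ = atan2( sin Δλ · cos φ₂ , cos φ₁ · sin φ₂ − sin φ₁ · cos φ₂ · cos Δλ )
  = atan2(-0.45688, -0.68784) = -146.407° → normalised to [0°, 360°): 213.593°.

213.6°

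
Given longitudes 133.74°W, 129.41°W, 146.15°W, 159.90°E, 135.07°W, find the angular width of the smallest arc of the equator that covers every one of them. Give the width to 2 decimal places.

70.69°

Sort the longitudes: -146.15°, -135.07°, -133.74°, -129.41°, +159.90°.
Eastward gaps between consecutive values (wrapping around): 11.08°, 1.33°, 4.33°, 289.31°, 53.95°.
Largest gap = 289.31° ⇒ minimal covering band is its complement: 360° − 289.31° = 70.69°.
Band runs from +159.90° eastward to -129.41°, crossing the antimeridian.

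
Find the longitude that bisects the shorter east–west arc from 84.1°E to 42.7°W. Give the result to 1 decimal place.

20.7°E

Signed shortest Δλ from +84.1° to -42.7° is -126.8°.
Midpoint longitude = +84.1° + (-126.8°)/2 = +84.1° − 63.4° = +20.7°.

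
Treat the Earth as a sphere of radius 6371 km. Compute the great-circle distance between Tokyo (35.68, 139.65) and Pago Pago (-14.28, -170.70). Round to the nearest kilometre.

7622 km

Δλ = -170.70 − 139.65 = -310.35°; wrapped into (−180°, 180°]: 49.65°.
Δφ = -14.28 − 35.68 = -49.96°.
a = sin²(Δφ/2) + cos φ₁ · cos φ₂ · sin²(Δλ/2) = 0.317099.
c = 2·atan2(√a, √(1−a)) = 1.19630 rad → d = 6371·c ≈ 7621.63 km.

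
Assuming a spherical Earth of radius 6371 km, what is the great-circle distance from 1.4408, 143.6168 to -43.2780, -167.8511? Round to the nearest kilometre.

6928 km

Δλ = -167.8511 − 143.6168 = -311.4679°; wrapped into (−180°, 180°]: 48.5321°.
Δφ = -43.2780 − 1.4408 = -44.7188°.
a = sin²(Δφ/2) + cos φ₁ · cos φ₂ · sin²(Δλ/2) = 0.267642.
c = 2·atan2(√a, √(1−a)) = 1.08748 rad → d = 6371·c ≈ 6928.35 km.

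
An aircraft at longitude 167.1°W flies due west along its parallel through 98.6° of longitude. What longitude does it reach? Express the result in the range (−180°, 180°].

94.3°E

Start at -167.1°; shift −98.6° → -265.7°.
-265.7° lies outside (−180°, 180°]; add 360° → +94.3°.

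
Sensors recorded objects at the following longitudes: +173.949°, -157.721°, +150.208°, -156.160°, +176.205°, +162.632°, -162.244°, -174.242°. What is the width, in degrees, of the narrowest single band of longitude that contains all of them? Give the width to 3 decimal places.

53.632°

Sort the longitudes: -174.242°, -162.244°, -157.721°, -156.160°, +150.208°, +162.632°, +173.949°, +176.205°.
Eastward gaps between consecutive values (wrapping around): 11.998°, 4.523°, 1.561°, 306.368°, 12.424°, 11.317°, 2.256°, 9.553°.
Largest gap = 306.368° ⇒ minimal covering band is its complement: 360° − 306.368° = 53.632°.
Band runs from +150.208° eastward to -156.160°, crossing the antimeridian.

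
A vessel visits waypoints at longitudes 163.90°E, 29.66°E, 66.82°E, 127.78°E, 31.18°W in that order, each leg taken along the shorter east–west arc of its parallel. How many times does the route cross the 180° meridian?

0

Leg 1: +163.90° → +29.66°, shortest Δλ = -134.24° (west) — does not cross 180°.
Leg 2: +29.66° → +66.82°, shortest Δλ = 37.16° (east) — does not cross 180°.
Leg 3: +66.82° → +127.78°, shortest Δλ = 60.96° (east) — does not cross 180°.
Leg 4: +127.78° → -31.18°, shortest Δλ = -158.96° (west) — does not cross 180°.
Total crossings: 0.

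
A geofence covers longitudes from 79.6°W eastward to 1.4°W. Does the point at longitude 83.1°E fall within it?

Band width going east from -79.6° to -1.4°: ((-1.4 − -79.6) mod 360) = 78.2°.
Offset of +83.1° east of the west edge: ((83.1 − -79.6) mod 360) = 162.7°.
162.7° > 78.2° ⇒ outside.

No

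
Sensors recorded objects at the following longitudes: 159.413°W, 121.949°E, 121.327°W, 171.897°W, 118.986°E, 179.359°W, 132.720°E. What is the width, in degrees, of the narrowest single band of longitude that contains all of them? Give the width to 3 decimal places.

119.687°

Sort the longitudes: -179.359°, -171.897°, -159.413°, -121.327°, +118.986°, +121.949°, +132.720°.
Eastward gaps between consecutive values (wrapping around): 7.462°, 12.484°, 38.086°, 240.313°, 2.963°, 10.771°, 47.921°.
Largest gap = 240.313° ⇒ minimal covering band is its complement: 360° − 240.313° = 119.687°.
Band runs from +118.986° eastward to -121.327°, crossing the antimeridian.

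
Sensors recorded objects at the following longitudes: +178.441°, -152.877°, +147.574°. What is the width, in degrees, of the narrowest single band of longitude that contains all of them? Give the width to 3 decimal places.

59.549°

Sort the longitudes: -152.877°, +147.574°, +178.441°.
Eastward gaps between consecutive values (wrapping around): 300.451°, 30.867°, 28.682°.
Largest gap = 300.451° ⇒ minimal covering band is its complement: 360° − 300.451° = 59.549°.
Band runs from +147.574° eastward to -152.877°, crossing the antimeridian.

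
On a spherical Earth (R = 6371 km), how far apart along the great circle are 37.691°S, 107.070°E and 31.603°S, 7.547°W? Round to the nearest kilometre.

9755 km

Δλ = -7.547 − 107.070 = -114.617°.
Δφ = -31.603 − -37.691 = 6.088°.
a = sin²(Δφ/2) + cos φ₁ · cos φ₂ · sin²(Δλ/2) = 0.480174.
c = 2·atan2(√a, √(1−a)) = 1.53113 rad → d = 6371·c ≈ 9754.85 km.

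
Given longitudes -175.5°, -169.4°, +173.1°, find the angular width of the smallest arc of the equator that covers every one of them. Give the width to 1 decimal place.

17.5°

Sort the longitudes: -175.5°, -169.4°, +173.1°.
Eastward gaps between consecutive values (wrapping around): 6.1°, 342.5°, 11.4°.
Largest gap = 342.5° ⇒ minimal covering band is its complement: 360° − 342.5° = 17.5°.
Band runs from +173.1° eastward to -169.4°, crossing the antimeridian.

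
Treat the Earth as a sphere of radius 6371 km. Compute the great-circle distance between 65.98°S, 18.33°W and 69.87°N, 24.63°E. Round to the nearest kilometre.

15460 km

Δλ = 24.63 − -18.33 = 42.96°.
Δφ = 69.87 − -65.98 = 135.85°.
a = sin²(Δφ/2) + cos φ₁ · cos φ₂ · sin²(Δλ/2) = 0.877543.
c = 2·atan2(√a, √(1−a)) = 2.42658 rad → d = 6371·c ≈ 15459.75 km.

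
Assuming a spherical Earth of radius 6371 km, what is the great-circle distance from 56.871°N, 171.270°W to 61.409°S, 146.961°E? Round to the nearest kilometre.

Δλ = 146.961 − -171.270 = 318.231°; wrapped into (−180°, 180°]: -41.769°.
Δφ = -61.409 − 56.871 = -118.280°.
a = sin²(Δφ/2) + cos φ₁ · cos φ₂ · sin²(Δλ/2) = 0.770128.
c = 2·atan2(√a, √(1−a)) = 2.14154 rad → d = 6371·c ≈ 13643.73 km.

13644 km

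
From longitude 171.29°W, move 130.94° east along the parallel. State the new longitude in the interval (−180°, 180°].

40.35°W

Start at -171.29°; shift +130.94° → -40.35°.
-40.35° already lies in (−180°, 180°].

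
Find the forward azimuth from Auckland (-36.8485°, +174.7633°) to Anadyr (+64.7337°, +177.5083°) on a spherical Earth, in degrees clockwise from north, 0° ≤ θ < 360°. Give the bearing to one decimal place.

Δλ = 177.5083 − 174.7633 = 2.7450°.
θ = atan2( sin Δλ · cos φ₂ , cos φ₁ · sin φ₂ − sin φ₁ · cos φ₂ · cos Δλ )
  = atan2(0.02044, 0.97934) = 1.196° → normalised to [0°, 360°): 1.196°.

1.2°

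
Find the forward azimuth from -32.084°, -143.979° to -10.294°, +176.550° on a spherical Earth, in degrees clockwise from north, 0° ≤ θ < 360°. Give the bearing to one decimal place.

291.9°

Δλ = 176.550 − -143.979 = 320.529°; wrapped into (−180°, 180°]: -39.471°.
θ = atan2( sin Δλ · cos φ₂ , cos φ₁ · sin φ₂ − sin φ₁ · cos φ₂ · cos Δλ )
  = atan2(-0.62546, 0.25202) = -68.053° → normalised to [0°, 360°): 291.947°.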